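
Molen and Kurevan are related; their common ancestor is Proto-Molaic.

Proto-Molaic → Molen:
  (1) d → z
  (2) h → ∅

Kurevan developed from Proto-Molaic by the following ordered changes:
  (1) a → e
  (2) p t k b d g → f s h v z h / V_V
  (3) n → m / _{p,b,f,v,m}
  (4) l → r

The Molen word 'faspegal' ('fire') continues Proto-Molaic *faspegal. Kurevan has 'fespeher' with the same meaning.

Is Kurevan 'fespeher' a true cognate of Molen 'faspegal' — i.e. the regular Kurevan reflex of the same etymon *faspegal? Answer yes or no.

yes

Derive the expected Kurevan reflex of *faspegal:
Kurevan: start from *faspegal.
  rule 1 (vowel merger): faspegal → fespegel
  rule 2 (intervocalic lenition): fespegel → fespehel
  rule 3: no change — fespehel
  rule 4 (unconditioned shift): fespehel → fespeher
  ⇒ Kurevan fespeher
Kurevan 'fespeher' matches the regular reflex exactly, so the pair is cognate.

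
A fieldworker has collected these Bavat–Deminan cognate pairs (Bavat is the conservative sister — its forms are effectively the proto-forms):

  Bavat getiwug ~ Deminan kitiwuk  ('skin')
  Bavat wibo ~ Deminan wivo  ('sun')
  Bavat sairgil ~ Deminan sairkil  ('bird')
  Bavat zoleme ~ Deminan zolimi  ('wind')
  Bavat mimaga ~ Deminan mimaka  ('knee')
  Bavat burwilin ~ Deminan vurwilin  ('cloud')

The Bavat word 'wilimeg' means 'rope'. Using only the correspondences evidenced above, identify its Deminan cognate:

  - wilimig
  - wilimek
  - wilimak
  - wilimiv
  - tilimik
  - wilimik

getiwug ~ kitiwuk — Bavat e corresponds to Deminan i after a consonant, before a consonant other than r, m, n, p, b, f, v.
getiwug ~ kitiwuk — Bavat g corresponds to Deminan k word-finally.
Applying these to Bavat 'wilimeg':
  wilimeg → wilimig   (e→i after a consonant, before a consonant other than r, m, n, p, b, f, v)
  wilimig → wilimik   (g→k word-finally)
So the Deminan cognate is 'wilimik'.

wilimik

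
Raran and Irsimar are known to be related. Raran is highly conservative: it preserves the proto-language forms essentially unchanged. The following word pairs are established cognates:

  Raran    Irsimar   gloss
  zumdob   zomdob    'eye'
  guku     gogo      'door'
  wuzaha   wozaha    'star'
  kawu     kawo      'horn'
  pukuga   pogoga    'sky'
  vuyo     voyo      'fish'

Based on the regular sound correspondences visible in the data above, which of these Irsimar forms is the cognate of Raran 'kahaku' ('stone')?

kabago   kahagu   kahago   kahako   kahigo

guku ~ gogo, pukuga ~ pogoga — Raran k corresponds to Irsimar g between vowels (before a back vowel).
guku ~ gogo, kawu ~ kawo — Raran u corresponds to Irsimar o word-finally.
Applying these to Raran 'kahaku':
  kahaku → kahagu   (k→g between vowels (before a back vowel))
  kahagu → kahago   (u→o word-finally)
So the Irsimar cognate is 'kahago'.

kahago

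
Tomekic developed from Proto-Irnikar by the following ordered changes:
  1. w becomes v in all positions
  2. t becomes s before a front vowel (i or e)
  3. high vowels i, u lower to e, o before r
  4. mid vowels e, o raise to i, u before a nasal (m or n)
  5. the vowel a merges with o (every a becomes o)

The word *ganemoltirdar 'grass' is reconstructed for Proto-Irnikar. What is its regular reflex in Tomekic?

Tomekic: *ganemoltirdar
  ganemoltirdar (rule 1 does not apply)
  ganemoltirdar → ganemolsirdar   [palatalisation]
  ganemolsirdar → ganemolserdar   [pre-rhotic lowering]
  ganemolserdar → ganimolserdar   [pre-nasal raising]
  ganimolserdar → gonimolserdor   [vowel merger]
  giving Tomekic gonimolserdor.

gonimolserdor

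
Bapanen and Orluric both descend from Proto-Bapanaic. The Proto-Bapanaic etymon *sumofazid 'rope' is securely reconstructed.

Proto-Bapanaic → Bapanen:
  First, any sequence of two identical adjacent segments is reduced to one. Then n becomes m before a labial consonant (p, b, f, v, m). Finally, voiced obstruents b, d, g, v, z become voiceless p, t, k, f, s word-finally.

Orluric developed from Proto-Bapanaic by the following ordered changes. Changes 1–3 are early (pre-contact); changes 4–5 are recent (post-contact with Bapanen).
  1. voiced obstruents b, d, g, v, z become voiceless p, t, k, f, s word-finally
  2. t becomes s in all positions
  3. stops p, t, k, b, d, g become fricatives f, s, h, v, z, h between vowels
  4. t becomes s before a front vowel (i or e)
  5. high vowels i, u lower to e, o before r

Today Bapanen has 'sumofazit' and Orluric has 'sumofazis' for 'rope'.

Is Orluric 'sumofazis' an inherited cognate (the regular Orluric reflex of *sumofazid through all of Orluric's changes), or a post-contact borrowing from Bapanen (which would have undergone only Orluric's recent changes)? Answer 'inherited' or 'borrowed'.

inherited

If inherited, *sumofazid would pass through all of Orluric's changes:
Orluric: *sumofazid > sumofazit > sumofazis  (by final devoicing, unconditioned shift)
If borrowed from Bapanen 'sumofazit' after the early changes, it would undergo only the recent ones:
  rule 4 (palatalisation): no change (sumofazit)
  rule 5 (pre-rhotic lowering): no change (sumofazit)
  ⇒ as a loan: sumofazit
Orluric 'sumofazis' matches the inherited outcome exactly, so it is an inherited cognate, not a loan.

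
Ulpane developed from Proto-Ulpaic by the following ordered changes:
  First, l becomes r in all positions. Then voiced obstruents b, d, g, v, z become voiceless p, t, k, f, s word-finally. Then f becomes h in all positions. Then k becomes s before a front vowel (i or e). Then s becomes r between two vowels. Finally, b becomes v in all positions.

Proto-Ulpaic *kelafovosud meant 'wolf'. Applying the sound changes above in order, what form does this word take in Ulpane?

serahovorut

Ulpane: *kelafovosud > kerafovosud > kerafovosut > kerahovosut > serahovosut > serahovorut  (by unconditioned shift, final devoicing, unconditioned shift, palatalisation, rhotacism)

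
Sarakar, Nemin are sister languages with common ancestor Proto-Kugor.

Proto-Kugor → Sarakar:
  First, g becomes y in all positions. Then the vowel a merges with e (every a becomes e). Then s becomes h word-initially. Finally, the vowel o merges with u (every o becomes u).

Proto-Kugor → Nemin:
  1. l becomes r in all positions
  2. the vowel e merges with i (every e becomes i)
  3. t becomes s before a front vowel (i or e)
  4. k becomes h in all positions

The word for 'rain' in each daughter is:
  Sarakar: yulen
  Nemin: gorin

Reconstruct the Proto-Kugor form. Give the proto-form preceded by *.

Position 3: Sarakar has l, Nemin has r. Sarakar preserves l here (none of its changes turn any other segment into l), so the proto-segment is *l.
Position 4: Sarakar has e, Nemin has i. Taking the neighbouring segments as reconstructed: Sarakar e could go back to *a or *e; Nemin i could go back to *e or *i — the one source consistent with every daughter is *e.
Continuing position by position gives *golen; check it forward:
Sarakar: *golen
  golen → yolen   [unconditioned shift]
  yolen (rule 2 does not apply)
  yolen (rule 3 does not apply)
  yolen → yulen   [vowel merger]
  giving Sarakar yulen.
Nemin: start from *golen.
  rule 1 (unconditioned shift): golen → goren
  rule 2 (vowel merger): goren → gorin
  rule 3: no change — gorin
  rule 4: no change — gorin
  ⇒ Nemin gorin
*golen is the unique common source.

*golen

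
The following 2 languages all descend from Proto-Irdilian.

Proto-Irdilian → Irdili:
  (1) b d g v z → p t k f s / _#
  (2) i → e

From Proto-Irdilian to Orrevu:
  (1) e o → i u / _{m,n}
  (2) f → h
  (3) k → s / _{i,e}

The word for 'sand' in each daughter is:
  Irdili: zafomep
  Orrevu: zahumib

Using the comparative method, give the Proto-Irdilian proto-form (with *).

*zafomib

Position 6: Irdili has e, Orrevu has i. Taking the neighbouring segments as reconstructed: Irdili e could go back to *e or *i; Orrevu i can only go back to *i — the one source consistent with every daughter is *i.
Position 7: Irdili has p, Orrevu has b. Orrevu preserves b here (none of its changes turn any other segment into b), so the proto-segment is *b.
Position 4: Irdili has o, Orrevu has u. Irdili preserves o here (none of its changes turn any other segment into o), so the proto-segment is *o.
Continuing position by position gives *zafomib; check it forward:
Irdili: *zafomib > zafomip > zafomep  (by final devoicing, vowel merger)
Orrevu: start from *zafomib.
  rule 1 (pre-nasal raising): zafomib → zafumib
  rule 2 (unconditioned shift): zafumib → zahumib
  rule 3: no change — zahumib
  ⇒ Orrevu zahumib
No other proto-form is consistent with every reflex, so the reconstruction is *zafomib.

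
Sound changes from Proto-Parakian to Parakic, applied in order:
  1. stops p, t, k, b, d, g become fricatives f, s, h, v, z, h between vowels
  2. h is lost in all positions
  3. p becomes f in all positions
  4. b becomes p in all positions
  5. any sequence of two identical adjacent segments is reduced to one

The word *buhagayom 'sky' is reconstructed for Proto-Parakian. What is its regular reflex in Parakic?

puayom

Parakic: *buhagayom
  buhagayom → buhahayom   [intervocalic lenition]
  buhahayom → buaayom   [h-loss]
  buaayom (rule 3 does not apply)
  buaayom → puaayom   [unconditioned shift]
  puaayom → puayom   [degemination]
  giving Parakic puayom.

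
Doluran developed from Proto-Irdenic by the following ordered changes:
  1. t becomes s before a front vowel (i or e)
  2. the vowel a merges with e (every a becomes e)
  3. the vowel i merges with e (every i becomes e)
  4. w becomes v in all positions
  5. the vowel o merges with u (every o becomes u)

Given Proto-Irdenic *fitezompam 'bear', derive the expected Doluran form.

fesezumpem

Doluran: *fitezompam > fisezompam > fisezompem > fesezompem > fesezumpem  (by palatalisation, vowel merger, vowel merger, vowel merger)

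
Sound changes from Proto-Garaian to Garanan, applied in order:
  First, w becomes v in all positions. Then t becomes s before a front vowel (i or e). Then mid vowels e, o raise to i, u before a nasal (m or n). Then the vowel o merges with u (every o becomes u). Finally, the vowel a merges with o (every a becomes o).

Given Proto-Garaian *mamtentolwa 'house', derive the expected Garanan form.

momsintulvo

Garanan: *mamtentolwa > mamtentolva > mamsentolva > mamsintolva > mamsintulva > momsintulvo  (by unconditioned shift, palatalisation, pre-nasal raising, vowel merger, vowel merger)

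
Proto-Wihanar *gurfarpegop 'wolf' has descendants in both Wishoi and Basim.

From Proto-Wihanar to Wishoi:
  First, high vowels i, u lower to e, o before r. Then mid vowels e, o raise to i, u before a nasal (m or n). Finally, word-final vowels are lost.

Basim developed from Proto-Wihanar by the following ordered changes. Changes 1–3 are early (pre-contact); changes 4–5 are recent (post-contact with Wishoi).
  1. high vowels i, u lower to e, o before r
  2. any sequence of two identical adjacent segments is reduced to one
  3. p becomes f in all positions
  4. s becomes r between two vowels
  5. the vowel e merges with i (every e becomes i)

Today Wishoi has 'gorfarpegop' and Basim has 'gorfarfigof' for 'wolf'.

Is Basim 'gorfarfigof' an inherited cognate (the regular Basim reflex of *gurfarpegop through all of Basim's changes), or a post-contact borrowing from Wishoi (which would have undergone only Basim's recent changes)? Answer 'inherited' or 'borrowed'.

inherited

If inherited, *gurfarpegop would pass through all of Basim's changes:
Basim: start from *gurfarpegop.
  rule 1 (pre-rhotic lowering): gurfarpegop → gorfarpegop
  rule 2: no change — gorfarpegop
  rule 3 (unconditioned shift): gorfarpegop → gorfarfegof
  rule 4: no change — gorfarfegof
  rule 5 (vowel merger): gorfarfegof → gorfarfigof
  ⇒ Basim gorfarfigof
If borrowed from Wishoi 'gorfarpegop' after the early changes, it would undergo only the recent ones:
  rule 4 (rhotacism): no change (gorfarpegop)
  rule 5 (vowel merger): gorfarpegop → gorfarpigop
  ⇒ as a loan: gorfarpigop
Basim 'gorfarfigof' matches the inherited outcome exactly, so it is an inherited cognate, not a loan.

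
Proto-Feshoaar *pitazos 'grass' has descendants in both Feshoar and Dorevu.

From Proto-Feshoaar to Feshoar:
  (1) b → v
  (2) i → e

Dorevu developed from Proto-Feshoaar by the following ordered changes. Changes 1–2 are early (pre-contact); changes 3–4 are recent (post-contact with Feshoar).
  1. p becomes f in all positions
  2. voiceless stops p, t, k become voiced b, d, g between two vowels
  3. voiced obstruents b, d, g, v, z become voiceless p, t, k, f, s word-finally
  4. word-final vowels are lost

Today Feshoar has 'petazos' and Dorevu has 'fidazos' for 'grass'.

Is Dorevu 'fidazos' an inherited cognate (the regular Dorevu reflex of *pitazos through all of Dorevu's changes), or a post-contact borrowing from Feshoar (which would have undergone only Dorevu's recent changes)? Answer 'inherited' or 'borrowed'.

If inherited, *pitazos would pass through all of Dorevu's changes:
Dorevu: *pitazos > fitazos > fidazos  (by unconditioned shift, intervocalic voicing)
If borrowed from Feshoar 'petazos' after the early changes, it would undergo only the recent ones:
  rule 3 (final devoicing): no change (petazos)
  rule 4 (apocope): no change (petazos)
  ⇒ as a loan: petazos
Dorevu 'fidazos' matches the inherited outcome exactly, so it is an inherited cognate, not a loan.

inherited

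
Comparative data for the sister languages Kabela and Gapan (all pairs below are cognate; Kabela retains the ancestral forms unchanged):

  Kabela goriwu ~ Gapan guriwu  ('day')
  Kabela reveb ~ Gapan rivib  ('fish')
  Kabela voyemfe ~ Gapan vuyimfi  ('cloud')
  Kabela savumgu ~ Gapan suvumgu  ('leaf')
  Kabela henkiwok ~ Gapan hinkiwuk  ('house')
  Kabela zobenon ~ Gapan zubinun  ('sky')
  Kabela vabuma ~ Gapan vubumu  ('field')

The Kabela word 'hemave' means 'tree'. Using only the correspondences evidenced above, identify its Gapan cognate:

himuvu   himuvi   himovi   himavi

himuvi

voyemfe ~ vuyimfi — Kabela e corresponds to Gapan i after a consonant, before a nasal.
savumgu ~ suvumgu — Kabela a corresponds to Gapan u after a consonant, before a labial obstruent.
voyemfe ~ vuyimfi — Kabela e corresponds to Gapan i word-finally.
Applying these to Kabela 'hemave':
  hemave → himave   (e→i after a consonant, before a nasal)
  himave → himuve   (a→u after a consonant, before a labial obstruent)
  himuve → himuvi   (e→i word-finally)
So the Gapan cognate is 'himuvi'.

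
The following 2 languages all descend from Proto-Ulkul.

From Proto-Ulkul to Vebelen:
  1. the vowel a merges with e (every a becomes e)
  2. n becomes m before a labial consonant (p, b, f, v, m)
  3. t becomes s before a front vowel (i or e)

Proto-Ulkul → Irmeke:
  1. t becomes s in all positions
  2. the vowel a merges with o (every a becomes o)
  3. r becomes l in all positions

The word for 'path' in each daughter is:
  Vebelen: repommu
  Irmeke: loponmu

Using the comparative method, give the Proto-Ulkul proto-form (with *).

*raponmu

Position 5: Vebelen has m, Irmeke has n. Irmeke preserves n here (none of its changes turn any other segment into n), so the proto-segment is *n.
Position 1: Vebelen has r, Irmeke has l. Vebelen preserves r here (none of its changes turn any other segment into r), so the proto-segment is *r.
Position 2: Vebelen has e, Irmeke has o. Taking the neighbouring segments as reconstructed: Vebelen e could go back to *a or *e; Irmeke o could go back to *a or *o — the one source consistent with every daughter is *a.
The remaining positions agree across the daughters. Check the candidate against every language:
Vebelen: *raponmu
  raponmu → reponmu   [vowel merger]
  reponmu → repommu   [nasal place assimilation]
  repommu (rule 3 does not apply)
  giving Vebelen repommu.
Irmeke: *raponmu > roponmu > loponmu  (by vowel merger, unconditioned shift)
Only *raponmu yields all of Vebelen repommu, Irmeke loponmu.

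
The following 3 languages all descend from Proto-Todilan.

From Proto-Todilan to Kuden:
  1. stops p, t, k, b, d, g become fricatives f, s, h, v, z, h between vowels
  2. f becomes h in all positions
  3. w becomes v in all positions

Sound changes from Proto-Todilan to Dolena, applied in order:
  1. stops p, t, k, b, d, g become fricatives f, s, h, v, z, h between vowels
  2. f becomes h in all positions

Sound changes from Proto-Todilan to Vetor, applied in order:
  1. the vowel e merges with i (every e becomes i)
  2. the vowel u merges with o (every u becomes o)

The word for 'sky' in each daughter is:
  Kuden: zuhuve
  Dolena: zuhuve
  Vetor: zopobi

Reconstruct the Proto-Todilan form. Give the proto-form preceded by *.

*zupube

Position 4: Kuden has u, Dolena has u, Vetor has o. Kuden preserves u here (none of its changes turn any other segment into u), so the proto-segment is *u.
Position 6: Kuden has e, Dolena has e, Vetor has i. Kuden preserves e here (none of its changes turn any other segment into e), so the proto-segment is *e.
This points to *zupube. Verify forward in each daughter:
Kuden: start from *zupube.
  rule 1 (intervocalic lenition): zupube → zufuve
  rule 2 (unconditioned shift): zufuve → zuhuve
  rule 3: no change — zuhuve
  ⇒ Kuden zuhuve
Dolena: *zupube
  zupube → zufuve   [intervocalic lenition]
  zufuve → zuhuve   [unconditioned shift]
  giving Dolena zuhuve.
Vetor: start from *zupube.
  rule 1 (vowel merger): zupube → zupubi
  rule 2 (vowel merger): zupubi → zopobi
  ⇒ Vetor zopobi
Only *zupube yields all of Kuden zuhuve, Dolena zuhuve, Vetor zopobi.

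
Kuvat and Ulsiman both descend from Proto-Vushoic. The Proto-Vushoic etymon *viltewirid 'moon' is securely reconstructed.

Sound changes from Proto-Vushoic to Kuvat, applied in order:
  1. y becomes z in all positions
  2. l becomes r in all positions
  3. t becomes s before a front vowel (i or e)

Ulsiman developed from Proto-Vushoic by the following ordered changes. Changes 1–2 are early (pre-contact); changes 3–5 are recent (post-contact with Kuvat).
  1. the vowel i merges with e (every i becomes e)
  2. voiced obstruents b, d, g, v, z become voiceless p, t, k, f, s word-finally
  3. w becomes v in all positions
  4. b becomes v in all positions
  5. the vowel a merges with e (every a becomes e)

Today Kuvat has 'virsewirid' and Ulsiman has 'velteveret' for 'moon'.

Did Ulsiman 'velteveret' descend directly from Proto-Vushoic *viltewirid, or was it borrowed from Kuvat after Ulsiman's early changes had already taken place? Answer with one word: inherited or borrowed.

If inherited, *viltewirid would pass through all of Ulsiman's changes:
Ulsiman: start from *viltewirid.
  rule 1 (vowel merger): viltewirid → veltewered
  rule 2 (final devoicing): veltewered → velteweret
  rule 3 (unconditioned shift): velteweret → velteveret
  rule 4: no change — velteveret
  rule 5: no change — velteveret
  ⇒ Ulsiman velteveret
If borrowed from Kuvat 'virsewirid' after the early changes, it would undergo only the recent ones:
  rule 3 (unconditioned shift): virsewirid → virsevirid
  rule 4 (unconditioned shift): no change (virsevirid)
  rule 5 (vowel merger): no change (virsevirid)
  ⇒ as a loan: virsevirid
Ulsiman 'velteveret' matches the inherited outcome exactly, so it is an inherited cognate, not a loan.

inherited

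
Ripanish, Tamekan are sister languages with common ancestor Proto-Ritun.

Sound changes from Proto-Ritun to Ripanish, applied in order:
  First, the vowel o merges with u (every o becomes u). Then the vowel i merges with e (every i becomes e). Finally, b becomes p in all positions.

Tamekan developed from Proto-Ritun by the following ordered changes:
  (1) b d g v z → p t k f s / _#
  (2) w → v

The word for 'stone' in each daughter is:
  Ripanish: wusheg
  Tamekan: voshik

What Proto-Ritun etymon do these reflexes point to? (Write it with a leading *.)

Position 1: Ripanish has w, Tamekan has v. Ripanish preserves w here (none of its changes turn any other segment into w), so the proto-segment is *w.
Position 6: Ripanish has g, Tamekan has k. Ripanish preserves g here (none of its changes turn any other segment into g), so the proto-segment is *g.
Position 5: Ripanish has e, Tamekan has i. Tamekan preserves i here (none of its changes turn any other segment into i), so the proto-segment is *i.
This points to *woshig. Verify forward in each daughter:
Ripanish: start from *woshig.
  rule 1 (vowel merger): woshig → wushig
  rule 2 (vowel merger): wushig → wusheg
  rule 3: no change — wusheg
  ⇒ Ripanish wusheg
Tamekan: start from *woshig.
  rule 1 (final devoicing): woshig → woshik
  rule 2 (unconditioned shift): woshik → voshik
  ⇒ Tamekan voshik
*woshig is the unique common source.

*woshig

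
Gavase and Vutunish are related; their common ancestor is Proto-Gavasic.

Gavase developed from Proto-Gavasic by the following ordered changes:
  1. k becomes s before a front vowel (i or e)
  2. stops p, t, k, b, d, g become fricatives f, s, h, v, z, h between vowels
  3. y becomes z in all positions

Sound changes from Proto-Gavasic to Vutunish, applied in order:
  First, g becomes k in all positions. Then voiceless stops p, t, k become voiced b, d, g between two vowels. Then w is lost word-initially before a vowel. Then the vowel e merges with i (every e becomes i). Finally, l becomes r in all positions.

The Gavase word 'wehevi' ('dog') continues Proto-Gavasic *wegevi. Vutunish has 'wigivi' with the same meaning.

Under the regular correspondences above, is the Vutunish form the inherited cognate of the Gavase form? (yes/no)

no

Derive the expected Vutunish reflex of *wegevi:
Vutunish: *wegevi
  wegevi → wekevi   [unconditioned shift]
  wekevi → wegevi   [intervocalic voicing]
  wegevi → egevi   [glide loss]
  egevi → igivi   [vowel merger]
  igivi (rule 5 does not apply)
  giving Vutunish igivi.
The regular Vutunish reflex would be 'igivi', but the attested form is 'wigivi'. The correspondence is irregular, so they are not cognates (the Vutunish form has a different source).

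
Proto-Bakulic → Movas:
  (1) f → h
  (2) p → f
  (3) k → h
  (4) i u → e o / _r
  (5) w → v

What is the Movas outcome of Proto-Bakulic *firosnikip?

Movas: *firosnikip > hirosnikip > hirosnikif > hirosnihif > herosnihif  (by unconditioned shift, unconditioned shift, unconditioned shift, pre-rhotic lowering)

herosnihif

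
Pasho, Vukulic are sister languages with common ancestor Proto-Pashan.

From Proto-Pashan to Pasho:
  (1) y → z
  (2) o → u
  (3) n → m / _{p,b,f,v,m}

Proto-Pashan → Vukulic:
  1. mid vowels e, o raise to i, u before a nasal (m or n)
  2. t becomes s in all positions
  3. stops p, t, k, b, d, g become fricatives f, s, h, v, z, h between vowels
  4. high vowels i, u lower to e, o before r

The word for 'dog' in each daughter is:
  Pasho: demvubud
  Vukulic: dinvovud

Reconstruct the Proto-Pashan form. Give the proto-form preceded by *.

Position 6: Pasho has b, Vukulic has v. Pasho preserves b here (none of its changes turn any other segment into b), so the proto-segment is *b.
Position 2: Pasho has e, Vukulic has i. Pasho preserves e here (none of its changes turn any other segment into e), so the proto-segment is *e.
Position 3: Pasho has m, Vukulic has n. Vukulic preserves n here (none of its changes turn any other segment into n), so the proto-segment is *n.
This points to *denvobud. Verify forward in each daughter:
Pasho: *denvobud > denvubud > demvubud  (by vowel merger, nasal place assimilation)
Vukulic: *denvobud > dinvobud > dinvovud  (by pre-nasal raising, intervocalic lenition)
*denvobud is the unique common source.

*denvobud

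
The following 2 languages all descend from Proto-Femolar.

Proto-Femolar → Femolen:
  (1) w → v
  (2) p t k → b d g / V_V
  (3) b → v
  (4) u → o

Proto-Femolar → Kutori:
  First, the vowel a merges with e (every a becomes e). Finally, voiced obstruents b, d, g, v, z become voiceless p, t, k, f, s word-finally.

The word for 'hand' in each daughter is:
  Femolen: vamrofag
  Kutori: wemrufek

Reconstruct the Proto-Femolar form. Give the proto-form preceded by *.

*wamrufag

Position 8: Femolen has g, Kutori has k. Taking the neighbouring segments as reconstructed: Femolen g can only go back to *g; Kutori k could go back to *k or *g — the one source consistent with every daughter is *g.
Position 2: Femolen has a, Kutori has e. Femolen preserves a here (none of its changes turn any other segment into a), so the proto-segment is *a.
Continuing position by position gives *wamrufag; check it forward:
Femolen: *wamrufag > vamrufag > vamrofag  (by unconditioned shift, vowel merger)
Kutori: *wamrufag > wemrufeg > wemrufek  (by vowel merger, final devoicing)
Only *wamrufag yields all of Femolen vamrofag, Kutori wemrufek.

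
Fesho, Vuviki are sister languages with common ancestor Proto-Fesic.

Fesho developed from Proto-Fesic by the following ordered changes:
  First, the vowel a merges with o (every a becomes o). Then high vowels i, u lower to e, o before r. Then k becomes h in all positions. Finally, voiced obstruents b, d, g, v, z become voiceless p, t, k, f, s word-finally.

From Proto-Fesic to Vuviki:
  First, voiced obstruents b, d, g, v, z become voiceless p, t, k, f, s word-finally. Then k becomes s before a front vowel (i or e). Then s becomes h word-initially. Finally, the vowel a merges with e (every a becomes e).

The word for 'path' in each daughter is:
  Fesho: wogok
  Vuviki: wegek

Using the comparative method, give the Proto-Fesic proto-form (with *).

*wagag

Position 4: Fesho has o, Vuviki has e. Taking the neighbouring segments as reconstructed: Fesho o could go back to *a or *o; Vuviki e could go back to *a or *e — the one source consistent with every daughter is *a.
Position 2: Fesho has o, Vuviki has e. Taking the neighbouring segments as reconstructed: Fesho o could go back to *a or *o; Vuviki e could go back to *a or *e — the one source consistent with every daughter is *a.
Position 5: Fesho has k, Vuviki has k. In Fesho, k can only continue *g, so the proto-segment is *g.
Verify the candidate proto-form against each daughter:
Fesho: *wagag > wogog > wogok  (by vowel merger, final devoicing)
Vuviki: start from *wagag.
  rule 1 (final devoicing): wagag → wagak
  rule 2: no change — wagak
  rule 3: no change — wagak
  rule 4 (vowel merger): wagak → wegek
  ⇒ Vuviki wegek
*wagag is the unique common source.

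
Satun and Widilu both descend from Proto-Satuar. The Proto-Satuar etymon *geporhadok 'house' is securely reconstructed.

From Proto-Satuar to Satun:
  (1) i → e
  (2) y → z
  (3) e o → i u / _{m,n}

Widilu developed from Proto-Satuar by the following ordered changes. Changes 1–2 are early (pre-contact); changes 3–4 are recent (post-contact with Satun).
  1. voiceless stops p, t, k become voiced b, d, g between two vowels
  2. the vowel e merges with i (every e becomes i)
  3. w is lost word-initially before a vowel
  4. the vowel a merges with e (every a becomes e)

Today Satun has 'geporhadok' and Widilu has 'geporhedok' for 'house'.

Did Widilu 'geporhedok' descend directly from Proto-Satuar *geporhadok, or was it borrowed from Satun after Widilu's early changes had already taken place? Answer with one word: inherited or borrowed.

borrowed

If inherited, *geporhadok would pass through all of Widilu's changes:
Widilu: start from *geporhadok.
  rule 1 (intervocalic voicing): geporhadok → geborhadok
  rule 2 (vowel merger): geborhadok → giborhadok
  rule 3: no change — giborhadok
  rule 4 (vowel merger): giborhadok → giborhedok
  ⇒ Widilu giborhedok
If borrowed from Satun 'geporhadok' after the early changes, it would undergo only the recent ones:
  rule 3 (glide loss): no change (geporhadok)
  rule 4 (vowel merger): geporhadok → geporhedok
  ⇒ as a loan: geporhedok
Widilu 'geporhedok' matches the loan outcome 'geporhedok', not the inherited 'giborhedok' — it skipped the early Widilu changes, so it was borrowed from Satun.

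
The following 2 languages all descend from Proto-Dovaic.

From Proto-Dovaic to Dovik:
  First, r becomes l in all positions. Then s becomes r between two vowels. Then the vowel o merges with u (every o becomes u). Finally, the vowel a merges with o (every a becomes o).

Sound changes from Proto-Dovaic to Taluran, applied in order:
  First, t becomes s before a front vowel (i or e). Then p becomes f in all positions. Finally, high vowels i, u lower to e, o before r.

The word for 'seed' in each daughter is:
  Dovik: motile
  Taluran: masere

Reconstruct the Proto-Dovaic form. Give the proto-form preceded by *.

*matire

Position 4: Dovik has i, Taluran has e. Dovik preserves i here (none of its changes turn any other segment into i), so the proto-segment is *i.
Position 2: Dovik has o, Taluran has a. Taluran preserves a here (none of its changes turn any other segment into a), so the proto-segment is *a.
Position 3: Dovik has t, Taluran has s. Dovik preserves t here (none of its changes turn any other segment into t), so the proto-segment is *t.
Verify the candidate proto-form against each daughter:
Dovik: start from *matire.
  rule 1 (unconditioned shift): matire → matile
  rule 2: no change — matile
  rule 3: no change — matile
  rule 4 (vowel merger): matile → motile
  ⇒ Dovik motile
Taluran: *matire
  matire → masire   [palatalisation]
  masire (rule 2 does not apply)
  masire → masere   [pre-rhotic lowering]
  giving Taluran masere.
Only *matire yields all of Dovik motile, Taluran masere.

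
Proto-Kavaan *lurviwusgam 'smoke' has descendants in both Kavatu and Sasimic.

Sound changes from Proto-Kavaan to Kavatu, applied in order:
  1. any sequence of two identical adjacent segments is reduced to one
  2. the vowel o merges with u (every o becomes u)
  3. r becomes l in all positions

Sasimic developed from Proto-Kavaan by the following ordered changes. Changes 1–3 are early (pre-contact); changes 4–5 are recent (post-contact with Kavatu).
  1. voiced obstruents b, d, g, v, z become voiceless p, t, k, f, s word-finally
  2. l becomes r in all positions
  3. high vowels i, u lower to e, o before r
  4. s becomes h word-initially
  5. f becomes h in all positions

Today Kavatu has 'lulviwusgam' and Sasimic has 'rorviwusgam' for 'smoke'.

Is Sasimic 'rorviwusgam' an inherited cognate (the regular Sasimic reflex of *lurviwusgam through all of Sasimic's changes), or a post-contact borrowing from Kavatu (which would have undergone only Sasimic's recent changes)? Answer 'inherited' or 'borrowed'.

If inherited, *lurviwusgam would pass through all of Sasimic's changes:
Sasimic: start from *lurviwusgam.
  rule 1: no change — lurviwusgam
  rule 2 (unconditioned shift): lurviwusgam → rurviwusgam
  rule 3 (pre-rhotic lowering): rurviwusgam → rorviwusgam
  rule 4: no change — rorviwusgam
  rule 5: no change — rorviwusgam
  ⇒ Sasimic rorviwusgam
If borrowed from Kavatu 'lulviwusgam' after the early changes, it would undergo only the recent ones:
  rule 4 (debuccalisation): no change (lulviwusgam)
  rule 5 (unconditioned shift): no change (lulviwusgam)
  ⇒ as a loan: lulviwusgam
Sasimic 'rorviwusgam' matches the inherited outcome exactly, so it is an inherited cognate, not a loan.

inherited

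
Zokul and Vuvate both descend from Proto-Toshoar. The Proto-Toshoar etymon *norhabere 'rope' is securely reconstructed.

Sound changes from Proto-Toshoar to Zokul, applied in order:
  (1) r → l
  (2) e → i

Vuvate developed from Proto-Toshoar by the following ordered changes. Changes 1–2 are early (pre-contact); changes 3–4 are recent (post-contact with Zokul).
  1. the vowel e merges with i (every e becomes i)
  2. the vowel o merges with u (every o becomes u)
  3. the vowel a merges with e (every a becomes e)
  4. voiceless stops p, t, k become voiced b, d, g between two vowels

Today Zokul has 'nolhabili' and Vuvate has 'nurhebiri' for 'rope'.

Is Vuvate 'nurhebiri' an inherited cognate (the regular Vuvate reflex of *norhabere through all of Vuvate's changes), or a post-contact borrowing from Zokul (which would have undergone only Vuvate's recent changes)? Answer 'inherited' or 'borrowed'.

inherited

If inherited, *norhabere would pass through all of Vuvate's changes:
Vuvate: *norhabere > norhabiri > nurhabiri > nurhebiri  (by vowel merger, vowel merger, vowel merger)
If borrowed from Zokul 'nolhabili' after the early changes, it would undergo only the recent ones:
  rule 3 (vowel merger): nolhabili → nolhebili
  rule 4 (intervocalic voicing): no change (nolhebili)
  ⇒ as a loan: nolhebili
Vuvate 'nurhebiri' matches the inherited outcome exactly, so it is an inherited cognate, not a loan.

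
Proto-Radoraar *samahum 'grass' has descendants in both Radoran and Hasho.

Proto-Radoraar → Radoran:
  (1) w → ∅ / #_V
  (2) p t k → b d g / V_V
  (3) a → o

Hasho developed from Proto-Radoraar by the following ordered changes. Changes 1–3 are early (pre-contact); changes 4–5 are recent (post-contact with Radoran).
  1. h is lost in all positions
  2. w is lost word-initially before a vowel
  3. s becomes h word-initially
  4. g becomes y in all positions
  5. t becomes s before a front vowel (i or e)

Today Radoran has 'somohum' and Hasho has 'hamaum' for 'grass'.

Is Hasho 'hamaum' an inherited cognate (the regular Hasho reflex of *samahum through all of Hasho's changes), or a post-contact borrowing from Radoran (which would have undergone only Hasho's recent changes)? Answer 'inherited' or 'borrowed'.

inherited

If inherited, *samahum would pass through all of Hasho's changes:
Hasho: *samahum > samaum > hamaum  (by h-loss, debuccalisation)
If borrowed from Radoran 'somohum' after the early changes, it would undergo only the recent ones:
  rule 4 (unconditioned shift): no change (somohum)
  rule 5 (palatalisation): no change (somohum)
  ⇒ as a loan: somohum
Hasho 'hamaum' matches the inherited outcome exactly, so it is an inherited cognate, not a loan.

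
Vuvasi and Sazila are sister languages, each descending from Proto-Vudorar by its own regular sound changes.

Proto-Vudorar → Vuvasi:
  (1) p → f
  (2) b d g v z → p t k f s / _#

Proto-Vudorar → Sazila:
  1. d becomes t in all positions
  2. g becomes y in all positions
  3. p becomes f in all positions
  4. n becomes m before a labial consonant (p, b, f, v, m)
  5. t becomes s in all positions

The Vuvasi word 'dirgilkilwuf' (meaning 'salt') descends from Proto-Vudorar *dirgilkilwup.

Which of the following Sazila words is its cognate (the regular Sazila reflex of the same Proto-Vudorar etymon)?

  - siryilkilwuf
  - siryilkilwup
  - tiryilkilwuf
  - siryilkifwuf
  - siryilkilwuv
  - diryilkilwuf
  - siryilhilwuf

Sazila: *dirgilkilwup > tirgilkilwup > tiryilkilwup > tiryilkilwuf > siryilkilwuf  (by unconditioned shift, unconditioned shift, unconditioned shift, unconditioned shift)
Only 'siryilkilwuf' matches the regular Sazila development of *dirgilkilwup.

siryilkilwuf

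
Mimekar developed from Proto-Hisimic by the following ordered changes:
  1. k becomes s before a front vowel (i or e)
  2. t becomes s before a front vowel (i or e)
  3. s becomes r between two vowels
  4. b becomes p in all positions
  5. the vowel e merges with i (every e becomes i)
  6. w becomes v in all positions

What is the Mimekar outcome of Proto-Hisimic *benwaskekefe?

pinvassirifi

Mimekar: *benwaskekefe
  benwaskekefe → benwassesefe   [palatalisation]
  benwassesefe (rule 2 does not apply)
  benwassesefe → benwasserefe   [rhotacism]
  benwasserefe → penwasserefe   [unconditioned shift]
  penwasserefe → pinwassirifi   [vowel merger]
  pinwassirifi → pinvassirifi   [unconditioned shift]
  giving Mimekar pinvassirifi.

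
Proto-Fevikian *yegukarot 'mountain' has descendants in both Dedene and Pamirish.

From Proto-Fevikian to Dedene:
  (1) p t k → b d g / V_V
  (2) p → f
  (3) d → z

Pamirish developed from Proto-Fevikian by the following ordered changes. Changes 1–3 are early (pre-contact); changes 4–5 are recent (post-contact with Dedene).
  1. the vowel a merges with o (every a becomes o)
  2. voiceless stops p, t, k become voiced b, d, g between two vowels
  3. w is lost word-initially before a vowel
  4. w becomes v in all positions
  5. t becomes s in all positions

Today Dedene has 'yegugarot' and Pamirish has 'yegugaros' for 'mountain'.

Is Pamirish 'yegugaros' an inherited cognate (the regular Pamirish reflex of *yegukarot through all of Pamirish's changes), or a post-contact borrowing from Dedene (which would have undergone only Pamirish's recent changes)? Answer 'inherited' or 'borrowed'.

If inherited, *yegukarot would pass through all of Pamirish's changes:
Pamirish: start from *yegukarot.
  rule 1 (vowel merger): yegukarot → yegukorot
  rule 2 (intervocalic voicing): yegukorot → yegugorot
  rule 3: no change — yegugorot
  rule 4: no change — yegugorot
  rule 5 (unconditioned shift): yegugorot → yegugoros
  ⇒ Pamirish yegugoros
If borrowed from Dedene 'yegugarot' after the early changes, it would undergo only the recent ones:
  rule 4 (unconditioned shift): no change (yegugarot)
  rule 5 (unconditioned shift): yegugarot → yegugaros
  ⇒ as a loan: yegugaros
Pamirish 'yegugaros' matches the loan outcome 'yegugaros', not the inherited 'yegugoros' — it skipped the early Pamirish changes, so it was borrowed from Dedene.

borrowed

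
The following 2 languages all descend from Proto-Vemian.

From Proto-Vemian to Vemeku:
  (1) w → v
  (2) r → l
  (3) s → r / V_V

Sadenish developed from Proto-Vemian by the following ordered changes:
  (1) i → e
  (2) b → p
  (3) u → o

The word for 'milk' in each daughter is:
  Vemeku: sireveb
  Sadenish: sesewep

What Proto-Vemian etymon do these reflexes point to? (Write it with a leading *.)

*siseweb

Position 7: Vemeku has b, Sadenish has p. Vemeku preserves b here (none of its changes turn any other segment into b), so the proto-segment is *b.
Position 5: Vemeku has v, Sadenish has w. Sadenish preserves w here (none of its changes turn any other segment into w), so the proto-segment is *w.
This points to *siseweb. Verify forward in each daughter:
Vemeku: *siseweb
  siseweb → siseveb   [unconditioned shift]
  siseveb (rule 2 does not apply)
  siseveb → sireveb   [rhotacism]
  giving Vemeku sireveb.
Sadenish: start from *siseweb.
  rule 1 (vowel merger): siseweb → seseweb
  rule 2 (unconditioned shift): seseweb → sesewep
  rule 3: no change — sesewep
  ⇒ Sadenish sesewep
Only *siseweb yields all of Vemeku sireveb, Sadenish sesewep.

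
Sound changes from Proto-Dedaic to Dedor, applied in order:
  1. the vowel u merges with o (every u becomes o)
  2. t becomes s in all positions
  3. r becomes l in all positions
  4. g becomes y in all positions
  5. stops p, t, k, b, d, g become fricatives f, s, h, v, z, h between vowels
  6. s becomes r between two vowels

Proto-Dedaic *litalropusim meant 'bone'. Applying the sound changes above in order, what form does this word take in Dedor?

Dedor: start from *litalropusim.
  rule 1 (vowel merger): litalropusim → litalroposim
  rule 2 (unconditioned shift): litalroposim → lisalroposim
  rule 3 (unconditioned shift): lisalroposim → lisalloposim
  rule 4: no change — lisalloposim
  rule 5 (intervocalic lenition): lisalloposim → lisallofosim
  rule 6 (rhotacism): lisallofosim → liralloforim
  ⇒ Dedor liralloforim

liralloforim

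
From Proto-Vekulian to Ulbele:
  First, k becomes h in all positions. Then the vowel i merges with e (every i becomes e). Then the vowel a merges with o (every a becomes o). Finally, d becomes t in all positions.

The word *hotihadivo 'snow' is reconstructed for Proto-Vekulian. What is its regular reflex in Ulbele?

hotehotevo

Ulbele: *hotihadivo
  hotihadivo (rule 1 does not apply)
  hotihadivo → hotehadevo   [vowel merger]
  hotehadevo → hotehodevo   [vowel merger]
  hotehodevo → hotehotevo   [unconditioned shift]
  giving Ulbele hotehotevo.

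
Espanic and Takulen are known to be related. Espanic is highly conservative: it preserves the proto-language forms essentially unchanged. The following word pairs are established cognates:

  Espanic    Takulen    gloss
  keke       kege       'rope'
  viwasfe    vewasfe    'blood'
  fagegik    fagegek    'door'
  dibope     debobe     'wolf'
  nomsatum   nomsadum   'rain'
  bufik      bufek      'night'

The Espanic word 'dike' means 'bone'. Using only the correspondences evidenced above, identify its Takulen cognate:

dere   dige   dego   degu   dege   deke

dege

viwasfe ~ vewasfe, fagegik ~ fagegek — Espanic i corresponds to Takulen e after a consonant, before a consonant other than r, m, n, p, b, f, v.
keke ~ kege — Espanic k corresponds to Takulen g between vowels (before a front vowel).
Applying these to Espanic 'dike':
  dike → deke   (i→e after a consonant, before a consonant other than r, m, n, p, b, f, v)
  deke → dege   (k→g between vowels (before a front vowel))
So the Takulen cognate is 'dege'.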